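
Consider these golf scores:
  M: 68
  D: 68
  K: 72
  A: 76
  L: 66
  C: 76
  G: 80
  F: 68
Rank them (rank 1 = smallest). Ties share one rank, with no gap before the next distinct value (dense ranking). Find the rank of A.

Sorted (ascending): 66, 68, 68, 68, 72, 76, 76, 80
The 3 values of 68 share dense rank 2.
The 2 values of 76 share dense rank 4.
Remaining distinct values take the next consecutive integers.
A has value 76 → rank 4.

4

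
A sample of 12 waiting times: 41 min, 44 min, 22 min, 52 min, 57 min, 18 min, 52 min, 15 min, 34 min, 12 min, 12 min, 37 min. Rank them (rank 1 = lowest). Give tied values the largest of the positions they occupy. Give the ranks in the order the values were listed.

Sorted (ascending): 12, 12, 15, 18, 22, 34, 37, 41, 44, 52, 52, 57
The 2 values of 12 occupy positions 1–2 → each gets rank 2.
The 2 values of 52 occupy positions 10–11 → each gets rank 11.

8, 9, 5, 11, 12, 4, 11, 3, 6, 2, 2, 7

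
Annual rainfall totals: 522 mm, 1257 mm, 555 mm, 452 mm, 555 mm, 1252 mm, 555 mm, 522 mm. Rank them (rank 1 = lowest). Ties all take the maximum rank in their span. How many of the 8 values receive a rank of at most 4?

3

Sorted (ascending): 452, 522, 522, 555, 555, 555, 1252, 1257
The 2 values of 522 occupy positions 2–3 → each gets rank 3.
The 3 values of 555 occupy positions 4–6 → each gets rank 6.
Ranks ≤ 4: {1, 3, 3} → 3 values.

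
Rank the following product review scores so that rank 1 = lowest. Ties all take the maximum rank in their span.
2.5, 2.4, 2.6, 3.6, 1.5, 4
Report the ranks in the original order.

3, 2, 4, 5, 1, 6

Sorted (ascending): 1.5, 2.4, 2.5, 2.6, 3.6, 4
No ties — each value takes its position as its rank.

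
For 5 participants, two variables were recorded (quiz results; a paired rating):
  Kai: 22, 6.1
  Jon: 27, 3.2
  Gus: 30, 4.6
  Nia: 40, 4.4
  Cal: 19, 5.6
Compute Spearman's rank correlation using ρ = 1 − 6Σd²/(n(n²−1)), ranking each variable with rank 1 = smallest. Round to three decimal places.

-0.600

Ranks of variable 1: 2, 3, 4, 5, 1
Ranks of variable 2: 5, 1, 3, 2, 4
d = r₁ − r₂: -3, 2, 1, 3, -3
d²: 9, 4, 1, 9, 9; Σd² = 32
ρ = 1 − 6·32/(5·24) = 1 − 192/120 = -0.600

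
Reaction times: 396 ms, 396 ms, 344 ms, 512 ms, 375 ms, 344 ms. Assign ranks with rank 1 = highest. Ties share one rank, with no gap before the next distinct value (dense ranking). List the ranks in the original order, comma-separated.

Sorted (descending): 512, 396, 396, 375, 344, 344
The 2 values of 396 share dense rank 2.
The 2 values of 344 share dense rank 4.
Remaining distinct values take the next consecutive integers.

2, 2, 4, 1, 3, 4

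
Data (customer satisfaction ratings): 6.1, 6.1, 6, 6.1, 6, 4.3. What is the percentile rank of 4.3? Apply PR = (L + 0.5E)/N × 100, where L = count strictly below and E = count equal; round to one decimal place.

N = 6.
Strictly below 4.3: 0. Equal to 4.3: 1.
PR = (0 + 0.5·1)/6 × 100 = 8.3

8.3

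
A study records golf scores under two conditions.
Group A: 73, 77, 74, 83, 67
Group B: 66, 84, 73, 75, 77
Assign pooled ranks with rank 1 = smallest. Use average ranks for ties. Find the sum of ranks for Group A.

Sorted (ascending): 66, 67, 73, 73, 74, 75, 77, 77, 83, 84
The 2 values of 73 occupy positions 3–4 → average rank (3+4)/2 = 3.5.
The 2 values of 77 occupy positions 7–8 → average rank (7+8)/2 = 7.5.
Group A values → pooled ranks: 73→3.5, 77→7.5, 74→5, 83→9, 67→2
Rank sum = 3.5 + 7.5 + 5 + 9 + 2 = 27

27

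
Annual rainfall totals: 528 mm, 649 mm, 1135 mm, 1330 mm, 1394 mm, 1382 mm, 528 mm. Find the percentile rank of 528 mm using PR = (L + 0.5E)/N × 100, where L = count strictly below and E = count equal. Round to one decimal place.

14.3

N = 7.
Strictly below 528: 0. Equal to 528: 2.
PR = (0 + 0.5·2)/7 × 100 = 14.3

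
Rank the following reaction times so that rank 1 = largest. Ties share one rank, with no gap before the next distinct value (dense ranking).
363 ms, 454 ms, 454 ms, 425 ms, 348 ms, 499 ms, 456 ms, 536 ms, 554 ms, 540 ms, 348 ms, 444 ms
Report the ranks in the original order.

Sorted (descending): 554, 540, 536, 499, 456, 454, 454, 444, 425, 363, 348, 348
The 2 values of 454 share dense rank 6.
The 2 values of 348 share dense rank 10.
Remaining distinct values take the next consecutive integers.

9, 6, 6, 8, 10, 4, 5, 3, 1, 2, 10, 7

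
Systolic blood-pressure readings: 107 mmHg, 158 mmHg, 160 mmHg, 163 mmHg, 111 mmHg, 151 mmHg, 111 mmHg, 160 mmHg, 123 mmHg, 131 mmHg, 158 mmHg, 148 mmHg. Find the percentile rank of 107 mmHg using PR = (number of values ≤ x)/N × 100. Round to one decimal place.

8.3

N = 12.
Strictly below 107: 0. Equal to 107: 1.
PR = 1/12 × 100 = 8.3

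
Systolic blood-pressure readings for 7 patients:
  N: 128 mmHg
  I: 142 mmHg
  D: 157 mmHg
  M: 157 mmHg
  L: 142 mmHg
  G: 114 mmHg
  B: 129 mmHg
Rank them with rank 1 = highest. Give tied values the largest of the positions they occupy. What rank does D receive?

Sorted (descending): 157, 157, 142, 142, 129, 128, 114
The 2 values of 157 occupy positions 1–2 → each gets rank 2.
The 2 values of 142 occupy positions 3–4 → each gets rank 4.
D has value 157 mmHg → rank 2.

2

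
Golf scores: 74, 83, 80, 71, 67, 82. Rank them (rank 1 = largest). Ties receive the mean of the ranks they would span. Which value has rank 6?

67

Sorted (descending): 83, 82, 80, 74, 71, 67
No ties — each value takes its position as its rank.
Rank 6 → value 67.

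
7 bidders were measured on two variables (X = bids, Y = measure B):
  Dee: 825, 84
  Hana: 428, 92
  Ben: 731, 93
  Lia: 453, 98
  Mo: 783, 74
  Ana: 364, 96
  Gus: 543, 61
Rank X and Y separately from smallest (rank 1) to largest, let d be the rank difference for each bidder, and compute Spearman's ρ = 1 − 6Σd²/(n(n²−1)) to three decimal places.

-0.536

Ranks of variable 1: 7, 2, 5, 3, 6, 1, 4
Ranks of variable 2: 3, 4, 5, 7, 2, 6, 1
d = r₁ − r₂: 4, -2, 0, -4, 4, -5, 3
d²: 16, 4, 0, 16, 16, 25, 9; Σd² = 86
ρ = 1 − 6·86/(7·48) = 1 − 516/336 = -0.536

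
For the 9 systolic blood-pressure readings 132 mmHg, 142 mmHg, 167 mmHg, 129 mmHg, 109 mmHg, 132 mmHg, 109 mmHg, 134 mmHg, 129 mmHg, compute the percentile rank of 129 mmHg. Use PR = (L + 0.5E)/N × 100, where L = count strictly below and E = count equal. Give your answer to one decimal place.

33.3

N = 9.
Strictly below 129: 2. Equal to 129: 2.
PR = (2 + 0.5·2)/9 × 100 = 33.3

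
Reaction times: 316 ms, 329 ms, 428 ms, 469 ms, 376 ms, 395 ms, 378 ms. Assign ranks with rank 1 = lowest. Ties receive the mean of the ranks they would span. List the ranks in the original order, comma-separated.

1, 2, 6, 7, 3, 5, 4

Sorted (ascending): 316, 329, 376, 378, 395, 428, 469
No ties — each value takes its position as its rank.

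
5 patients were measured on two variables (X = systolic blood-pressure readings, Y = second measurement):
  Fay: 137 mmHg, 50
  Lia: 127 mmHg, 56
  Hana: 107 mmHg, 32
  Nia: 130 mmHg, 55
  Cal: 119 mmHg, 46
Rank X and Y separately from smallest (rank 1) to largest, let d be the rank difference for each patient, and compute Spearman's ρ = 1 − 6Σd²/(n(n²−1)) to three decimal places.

Ranks of variable 1: 5, 3, 1, 4, 2
Ranks of variable 2: 3, 5, 1, 4, 2
d = r₁ − r₂: 2, -2, 0, 0, 0
d²: 4, 4, 0, 0, 0; Σd² = 8
ρ = 1 − 6·8/(5·24) = 1 − 48/120 = 0.600

0.600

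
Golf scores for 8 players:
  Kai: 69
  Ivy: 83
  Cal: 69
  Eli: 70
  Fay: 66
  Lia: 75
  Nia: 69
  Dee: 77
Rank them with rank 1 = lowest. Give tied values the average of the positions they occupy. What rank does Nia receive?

3

Sorted (ascending): 66, 69, 69, 69, 70, 75, 77, 83
The 3 values of 69 occupy positions 2–4 → average rank 3.
Nia has value 69 → rank 3.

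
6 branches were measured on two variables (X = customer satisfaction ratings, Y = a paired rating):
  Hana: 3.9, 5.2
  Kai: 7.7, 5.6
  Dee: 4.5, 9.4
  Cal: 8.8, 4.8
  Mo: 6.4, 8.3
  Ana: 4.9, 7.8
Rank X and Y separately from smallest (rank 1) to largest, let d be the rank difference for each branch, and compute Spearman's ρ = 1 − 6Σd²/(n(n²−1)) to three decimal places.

Ranks of variable 1: 1, 5, 2, 6, 4, 3
Ranks of variable 2: 2, 3, 6, 1, 5, 4
d = r₁ − r₂: -1, 2, -4, 5, -1, -1
d²: 1, 4, 16, 25, 1, 1; Σd² = 48
ρ = 1 − 6·48/(6·35) = 1 − 288/210 = -0.371

-0.371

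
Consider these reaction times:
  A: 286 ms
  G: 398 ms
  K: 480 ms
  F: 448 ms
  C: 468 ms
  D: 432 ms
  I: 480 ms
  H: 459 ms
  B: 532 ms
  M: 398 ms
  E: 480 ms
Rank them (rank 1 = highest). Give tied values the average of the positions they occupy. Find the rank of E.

Sorted (descending): 532, 480, 480, 480, 468, 459, 448, 432, 398, 398, 286
The 3 values of 480 occupy positions 2–4 → average rank 3.
The 2 values of 398 occupy positions 9–10 → average rank (9+10)/2 = 9.5.
E has value 480 ms → rank 3.

3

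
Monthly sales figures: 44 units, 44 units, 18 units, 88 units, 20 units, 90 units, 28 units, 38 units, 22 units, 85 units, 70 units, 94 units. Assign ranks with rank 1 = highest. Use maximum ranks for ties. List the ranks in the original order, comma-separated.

Sorted (descending): 94, 90, 88, 85, 70, 44, 44, 38, 28, 22, 20, 18
The 2 values of 44 occupy positions 6–7 → each gets rank 7.

7, 7, 12, 3, 11, 2, 9, 8, 10, 4, 5, 1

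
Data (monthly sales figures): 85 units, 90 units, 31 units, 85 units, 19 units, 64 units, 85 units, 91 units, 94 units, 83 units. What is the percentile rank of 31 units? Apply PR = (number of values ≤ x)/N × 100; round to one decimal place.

20.0

N = 10.
Strictly below 31: 1. Equal to 31: 1.
PR = 2/10 × 100 = 20.0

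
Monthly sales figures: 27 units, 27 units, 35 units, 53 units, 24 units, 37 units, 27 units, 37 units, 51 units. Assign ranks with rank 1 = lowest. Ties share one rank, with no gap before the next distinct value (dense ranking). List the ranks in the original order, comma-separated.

Sorted (ascending): 24, 27, 27, 27, 35, 37, 37, 51, 53
The 3 values of 27 share dense rank 2.
The 2 values of 37 share dense rank 4.
Remaining distinct values take the next consecutive integers.

2, 2, 3, 6, 1, 4, 2, 4, 5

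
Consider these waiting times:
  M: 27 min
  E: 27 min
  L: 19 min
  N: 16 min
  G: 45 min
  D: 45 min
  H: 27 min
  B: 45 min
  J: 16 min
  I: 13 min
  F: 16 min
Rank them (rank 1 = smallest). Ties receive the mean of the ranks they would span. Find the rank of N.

3

Sorted (ascending): 13, 16, 16, 16, 19, 27, 27, 27, 45, 45, 45
The 3 values of 16 occupy positions 2–4 → average rank 3.
The 3 values of 27 occupy positions 6–8 → average rank 7.
The 3 values of 45 occupy positions 9–11 → average rank 10.
N has value 16 min → rank 3.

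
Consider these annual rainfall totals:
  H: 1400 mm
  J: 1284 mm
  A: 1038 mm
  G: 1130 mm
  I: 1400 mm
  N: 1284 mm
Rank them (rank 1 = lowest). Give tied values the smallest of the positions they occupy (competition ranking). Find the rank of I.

5

Sorted (ascending): 1038, 1130, 1284, 1284, 1400, 1400
The 2 values of 1284 occupy positions 3–4 → each gets rank 3.
The 2 values of 1400 occupy positions 5–6 → each gets rank 5.
I has value 1400 mm → rank 5.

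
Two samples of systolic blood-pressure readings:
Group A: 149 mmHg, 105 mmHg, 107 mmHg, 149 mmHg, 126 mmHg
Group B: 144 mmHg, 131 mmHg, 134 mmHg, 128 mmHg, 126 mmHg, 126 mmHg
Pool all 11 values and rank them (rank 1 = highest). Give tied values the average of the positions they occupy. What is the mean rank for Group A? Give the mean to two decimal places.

6.40

Sorted (descending): 149, 149, 144, 134, 131, 128, 126, 126, 126, 107, 105
The 2 values of 149 occupy positions 1–2 → average rank (1+2)/2 = 1.5.
The 3 values of 126 occupy positions 7–9 → average rank 8.
Group A values → pooled ranks: 149→1.5, 105→11, 107→10, 149→1.5, 126→8
Mean rank = (1.5 + 11 + 10 + 1.5 + 8) / 5 = 6.40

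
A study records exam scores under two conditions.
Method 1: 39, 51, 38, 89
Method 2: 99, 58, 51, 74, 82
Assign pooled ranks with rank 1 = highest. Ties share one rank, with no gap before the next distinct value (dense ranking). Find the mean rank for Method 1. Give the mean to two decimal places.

5.75

Sorted (descending): 99, 89, 82, 74, 58, 51, 51, 39, 38
The 2 values of 51 share dense rank 6.
Remaining distinct values take the next consecutive integers.
Method 1 values → pooled ranks: 39→7, 51→6, 38→8, 89→2
Mean rank = (7 + 6 + 8 + 2) / 4 = 5.75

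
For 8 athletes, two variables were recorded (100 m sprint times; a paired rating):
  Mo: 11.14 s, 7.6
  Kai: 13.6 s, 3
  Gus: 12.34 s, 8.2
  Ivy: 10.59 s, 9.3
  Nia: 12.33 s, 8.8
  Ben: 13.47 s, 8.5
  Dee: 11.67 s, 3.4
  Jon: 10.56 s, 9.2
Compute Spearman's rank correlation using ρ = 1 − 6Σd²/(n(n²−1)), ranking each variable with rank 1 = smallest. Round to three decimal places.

Ranks of variable 1: 3, 8, 6, 2, 5, 7, 4, 1
Ranks of variable 2: 3, 1, 4, 8, 6, 5, 2, 7
d = r₁ − r₂: 0, 7, 2, -6, -1, 2, 2, -6
d²: 0, 49, 4, 36, 1, 4, 4, 36; Σd² = 134
ρ = 1 − 6·134/(8·63) = 1 − 804/504 = -0.595

-0.595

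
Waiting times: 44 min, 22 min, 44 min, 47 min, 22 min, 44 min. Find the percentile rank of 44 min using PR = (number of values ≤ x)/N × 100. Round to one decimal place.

83.3

N = 6.
Strictly below 44: 2. Equal to 44: 3.
PR = 5/6 × 100 = 83.3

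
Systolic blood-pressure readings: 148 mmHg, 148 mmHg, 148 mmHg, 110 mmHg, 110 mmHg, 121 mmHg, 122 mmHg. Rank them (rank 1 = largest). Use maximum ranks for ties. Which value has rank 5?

Sorted (descending): 148, 148, 148, 122, 121, 110, 110
The 3 values of 148 occupy positions 1–3 → each gets rank 3.
The 2 values of 110 occupy positions 6–7 → each gets rank 7.
Rank 5 → value 121.

121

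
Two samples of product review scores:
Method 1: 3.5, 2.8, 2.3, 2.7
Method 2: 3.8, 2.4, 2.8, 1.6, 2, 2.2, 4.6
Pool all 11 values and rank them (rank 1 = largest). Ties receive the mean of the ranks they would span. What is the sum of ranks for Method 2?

44.5

Sorted (descending): 4.6, 3.8, 3.5, 2.8, 2.8, 2.7, 2.4, 2.3, 2.2, 2, 1.6
The 2 values of 2.8 occupy positions 4–5 → average rank (4+5)/2 = 4.5.
Method 2 values → pooled ranks: 3.8→2, 2.4→7, 2.8→4.5, 1.6→11, 2→10, 2.2→9, 4.6→1
Rank sum = 2 + 7 + 4.5 + 11 + 10 + 9 + 1 = 44.5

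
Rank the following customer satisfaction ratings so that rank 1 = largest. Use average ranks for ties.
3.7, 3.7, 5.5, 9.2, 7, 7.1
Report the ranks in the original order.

Sorted (descending): 9.2, 7.1, 7, 5.5, 3.7, 3.7
The 2 values of 3.7 occupy positions 5–6 → average rank (5+6)/2 = 5.5.

5.5, 5.5, 4, 1, 3, 2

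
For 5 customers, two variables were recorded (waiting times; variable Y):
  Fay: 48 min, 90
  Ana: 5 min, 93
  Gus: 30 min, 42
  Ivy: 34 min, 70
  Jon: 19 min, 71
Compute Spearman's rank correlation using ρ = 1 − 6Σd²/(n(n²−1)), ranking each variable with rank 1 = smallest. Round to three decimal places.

Ranks of variable 1: 5, 1, 3, 4, 2
Ranks of variable 2: 4, 5, 1, 2, 3
d = r₁ − r₂: 1, -4, 2, 2, -1
d²: 1, 16, 4, 4, 1; Σd² = 26
ρ = 1 − 6·26/(5·24) = 1 − 156/120 = -0.300

-0.300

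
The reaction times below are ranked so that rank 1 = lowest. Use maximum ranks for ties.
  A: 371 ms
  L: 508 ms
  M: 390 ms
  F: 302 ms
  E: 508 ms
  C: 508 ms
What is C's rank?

Sorted (ascending): 302, 371, 390, 508, 508, 508
The 3 values of 508 occupy positions 4–6 → each gets rank 6.
C has value 508 ms → rank 6.

6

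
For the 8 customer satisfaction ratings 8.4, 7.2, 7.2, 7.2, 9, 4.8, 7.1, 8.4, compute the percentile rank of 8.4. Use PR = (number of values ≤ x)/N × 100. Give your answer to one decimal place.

87.5

N = 8.
Strictly below 8.4: 5. Equal to 8.4: 2.
PR = 7/8 × 100 = 87.5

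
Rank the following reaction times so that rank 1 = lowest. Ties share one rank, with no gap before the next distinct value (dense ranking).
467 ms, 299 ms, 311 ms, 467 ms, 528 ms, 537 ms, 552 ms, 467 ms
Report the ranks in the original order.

Sorted (ascending): 299, 311, 467, 467, 467, 528, 537, 552
The 3 values of 467 share dense rank 3.
Remaining distinct values take the next consecutive integers.

3, 1, 2, 3, 4, 5, 6, 3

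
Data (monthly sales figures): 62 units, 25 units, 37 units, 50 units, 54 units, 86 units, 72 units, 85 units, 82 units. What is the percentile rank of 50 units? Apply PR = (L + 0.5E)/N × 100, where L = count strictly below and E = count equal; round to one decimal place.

N = 9.
Strictly below 50: 2. Equal to 50: 1.
PR = (2 + 0.5·1)/9 × 100 = 27.8

27.8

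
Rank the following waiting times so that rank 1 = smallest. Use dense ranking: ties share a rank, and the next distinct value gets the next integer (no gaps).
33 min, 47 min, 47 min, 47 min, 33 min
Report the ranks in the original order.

Sorted (ascending): 33, 33, 47, 47, 47
The 2 values of 33 share dense rank 1.
The 3 values of 47 share dense rank 2.

1, 2, 2, 2, 1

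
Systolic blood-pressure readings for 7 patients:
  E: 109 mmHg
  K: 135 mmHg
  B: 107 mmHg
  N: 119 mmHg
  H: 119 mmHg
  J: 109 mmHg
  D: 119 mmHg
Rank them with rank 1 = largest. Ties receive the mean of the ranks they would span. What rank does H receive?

Sorted (descending): 135, 119, 119, 119, 109, 109, 107
The 3 values of 119 occupy positions 2–4 → average rank 3.
The 2 values of 109 occupy positions 5–6 → average rank (5+6)/2 = 5.5.
H has value 119 mmHg → rank 3.

3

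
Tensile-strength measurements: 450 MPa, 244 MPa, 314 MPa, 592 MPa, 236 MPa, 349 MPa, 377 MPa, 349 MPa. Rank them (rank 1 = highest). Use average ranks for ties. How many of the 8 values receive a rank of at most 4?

Sorted (descending): 592, 450, 377, 349, 349, 314, 244, 236
The 2 values of 349 occupy positions 4–5 → average rank (4+5)/2 = 4.5.
Ranks ≤ 4: {1, 2, 3} → 3 values.

3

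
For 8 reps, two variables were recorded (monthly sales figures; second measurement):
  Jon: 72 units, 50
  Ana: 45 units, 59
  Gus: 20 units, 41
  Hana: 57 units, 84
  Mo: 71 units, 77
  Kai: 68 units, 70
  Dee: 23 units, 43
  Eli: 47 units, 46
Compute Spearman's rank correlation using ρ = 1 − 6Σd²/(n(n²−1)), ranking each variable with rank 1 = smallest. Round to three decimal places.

0.643

Ranks of variable 1: 8, 3, 1, 5, 7, 6, 2, 4
Ranks of variable 2: 4, 5, 1, 8, 7, 6, 2, 3
d = r₁ − r₂: 4, -2, 0, -3, 0, 0, 0, 1
d²: 16, 4, 0, 9, 0, 0, 0, 1; Σd² = 30
ρ = 1 − 6·30/(8·63) = 1 − 180/504 = 0.643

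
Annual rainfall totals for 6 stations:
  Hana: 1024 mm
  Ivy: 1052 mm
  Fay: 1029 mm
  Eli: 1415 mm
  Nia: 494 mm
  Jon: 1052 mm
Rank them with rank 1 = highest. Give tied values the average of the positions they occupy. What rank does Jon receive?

2.5

Sorted (descending): 1415, 1052, 1052, 1029, 1024, 494
The 2 values of 1052 occupy positions 2–3 → average rank (2+3)/2 = 2.5.
Jon has value 1052 mm → rank 2.5.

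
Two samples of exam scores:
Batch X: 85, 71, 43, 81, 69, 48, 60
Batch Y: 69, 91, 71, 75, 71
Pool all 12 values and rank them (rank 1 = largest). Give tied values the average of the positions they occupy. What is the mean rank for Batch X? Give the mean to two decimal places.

Sorted (descending): 91, 85, 81, 75, 71, 71, 71, 69, 69, 60, 48, 43
The 3 values of 71 occupy positions 5–7 → average rank 6.
The 2 values of 69 occupy positions 8–9 → average rank (8+9)/2 = 8.5.
Batch X values → pooled ranks: 85→2, 71→6, 43→12, 81→3, 69→8.5, 48→11, 60→10
Mean rank = (2 + 6 + 12 + 3 + 8.5 + 11 + 10) / 7 = 7.50

7.50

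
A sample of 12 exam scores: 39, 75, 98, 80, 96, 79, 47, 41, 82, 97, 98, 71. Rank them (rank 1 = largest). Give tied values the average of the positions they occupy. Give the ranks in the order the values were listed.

Sorted (descending): 98, 98, 97, 96, 82, 80, 79, 75, 71, 47, 41, 39
The 2 values of 98 occupy positions 1–2 → average rank (1+2)/2 = 1.5.

12, 8, 1.5, 6, 4, 7, 10, 11, 5, 3, 1.5, 9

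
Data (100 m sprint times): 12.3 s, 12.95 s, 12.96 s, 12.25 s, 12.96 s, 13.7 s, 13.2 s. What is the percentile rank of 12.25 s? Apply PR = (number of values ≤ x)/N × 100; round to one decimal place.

14.3

N = 7.
Strictly below 12.25: 0. Equal to 12.25: 1.
PR = 1/7 × 100 = 14.3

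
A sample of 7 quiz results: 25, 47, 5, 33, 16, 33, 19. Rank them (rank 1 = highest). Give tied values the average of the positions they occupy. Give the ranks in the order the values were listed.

4, 1, 7, 2.5, 6, 2.5, 5

Sorted (descending): 47, 33, 33, 25, 19, 16, 5
The 2 values of 33 occupy positions 2–3 → average rank (2+3)/2 = 2.5.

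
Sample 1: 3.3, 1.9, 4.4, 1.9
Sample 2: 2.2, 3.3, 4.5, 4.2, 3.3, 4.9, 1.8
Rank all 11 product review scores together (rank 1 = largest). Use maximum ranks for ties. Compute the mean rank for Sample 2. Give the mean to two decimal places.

Sorted (descending): 4.9, 4.5, 4.4, 4.2, 3.3, 3.3, 3.3, 2.2, 1.9, 1.9, 1.8
The 3 values of 3.3 occupy positions 5–7 → each gets rank 7.
The 2 values of 1.9 occupy positions 9–10 → each gets rank 10.
Sample 2 values → pooled ranks: 2.2→8, 3.3→7, 4.5→2, 4.2→4, 3.3→7, 4.9→1, 1.8→11
Mean rank = (8 + 7 + 2 + 4 + 7 + 1 + 11) / 7 = 5.71

5.71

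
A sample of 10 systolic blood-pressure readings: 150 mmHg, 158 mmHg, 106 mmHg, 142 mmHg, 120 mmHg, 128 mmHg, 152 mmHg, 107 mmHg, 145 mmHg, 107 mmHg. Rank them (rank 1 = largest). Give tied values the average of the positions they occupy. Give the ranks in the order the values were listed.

3, 1, 10, 5, 7, 6, 2, 8.5, 4, 8.5

Sorted (descending): 158, 152, 150, 145, 142, 128, 120, 107, 107, 106
The 2 values of 107 occupy positions 8–9 → average rank (8+9)/2 = 8.5.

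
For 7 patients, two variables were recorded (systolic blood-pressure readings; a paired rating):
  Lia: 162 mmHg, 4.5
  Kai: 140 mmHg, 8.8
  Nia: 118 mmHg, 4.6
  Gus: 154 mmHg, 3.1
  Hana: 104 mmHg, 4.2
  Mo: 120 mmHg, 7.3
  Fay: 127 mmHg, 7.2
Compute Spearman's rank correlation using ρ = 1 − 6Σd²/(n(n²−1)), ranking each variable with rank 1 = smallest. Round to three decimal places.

Ranks of variable 1: 7, 5, 2, 6, 1, 3, 4
Ranks of variable 2: 3, 7, 4, 1, 2, 6, 5
d = r₁ − r₂: 4, -2, -2, 5, -1, -3, -1
d²: 16, 4, 4, 25, 1, 9, 1; Σd² = 60
ρ = 1 − 6·60/(7·48) = 1 − 360/336 = -0.071

-0.071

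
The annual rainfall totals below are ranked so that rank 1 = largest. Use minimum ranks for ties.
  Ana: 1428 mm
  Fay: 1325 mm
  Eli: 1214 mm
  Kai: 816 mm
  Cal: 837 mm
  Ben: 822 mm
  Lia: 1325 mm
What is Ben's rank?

6

Sorted (descending): 1428, 1325, 1325, 1214, 837, 822, 816
The 2 values of 1325 occupy positions 2–3 → each gets rank 2.
Ben has value 822 mm → rank 6.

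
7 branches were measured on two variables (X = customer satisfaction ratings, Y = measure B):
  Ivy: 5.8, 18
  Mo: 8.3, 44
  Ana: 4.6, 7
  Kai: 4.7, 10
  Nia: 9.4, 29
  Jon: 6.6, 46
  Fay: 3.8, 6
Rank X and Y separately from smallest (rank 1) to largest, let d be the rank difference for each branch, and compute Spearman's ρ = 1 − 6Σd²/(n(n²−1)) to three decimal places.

0.857

Ranks of variable 1: 4, 6, 2, 3, 7, 5, 1
Ranks of variable 2: 4, 6, 2, 3, 5, 7, 1
d = r₁ − r₂: 0, 0, 0, 0, 2, -2, 0
d²: 0, 0, 0, 0, 4, 4, 0; Σd² = 8
ρ = 1 − 6·8/(7·48) = 1 − 48/336 = 0.857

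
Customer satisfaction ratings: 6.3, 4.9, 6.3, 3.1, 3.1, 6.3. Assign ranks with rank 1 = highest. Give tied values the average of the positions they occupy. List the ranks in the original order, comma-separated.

Sorted (descending): 6.3, 6.3, 6.3, 4.9, 3.1, 3.1
The 3 values of 6.3 occupy positions 1–3 → average rank 2.
The 2 values of 3.1 occupy positions 5–6 → average rank (5+6)/2 = 5.5.

2, 4, 2, 5.5, 5.5, 2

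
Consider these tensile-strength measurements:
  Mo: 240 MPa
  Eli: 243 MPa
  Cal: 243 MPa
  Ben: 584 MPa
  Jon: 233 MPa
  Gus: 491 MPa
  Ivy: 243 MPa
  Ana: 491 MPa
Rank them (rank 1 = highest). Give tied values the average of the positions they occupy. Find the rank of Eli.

5

Sorted (descending): 584, 491, 491, 243, 243, 243, 240, 233
The 2 values of 491 occupy positions 2–3 → average rank (2+3)/2 = 2.5.
The 3 values of 243 occupy positions 4–6 → average rank 5.
Eli has value 243 MPa → rank 5.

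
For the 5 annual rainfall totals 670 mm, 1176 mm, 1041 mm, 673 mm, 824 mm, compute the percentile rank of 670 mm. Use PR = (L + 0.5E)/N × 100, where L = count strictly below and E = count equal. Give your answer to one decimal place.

N = 5.
Strictly below 670: 0. Equal to 670: 1.
PR = (0 + 0.5·1)/5 × 100 = 10.0

10.0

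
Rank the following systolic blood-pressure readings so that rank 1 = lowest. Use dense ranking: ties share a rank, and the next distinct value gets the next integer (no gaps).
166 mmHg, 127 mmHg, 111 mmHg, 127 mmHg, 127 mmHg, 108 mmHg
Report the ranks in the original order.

Sorted (ascending): 108, 111, 127, 127, 127, 166
The 3 values of 127 share dense rank 3.
Remaining distinct values take the next consecutive integers.

4, 3, 2, 3, 3, 1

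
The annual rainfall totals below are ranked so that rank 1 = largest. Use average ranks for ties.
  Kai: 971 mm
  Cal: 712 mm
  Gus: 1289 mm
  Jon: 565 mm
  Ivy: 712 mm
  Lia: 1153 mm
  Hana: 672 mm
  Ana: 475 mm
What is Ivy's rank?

4.5

Sorted (descending): 1289, 1153, 971, 712, 712, 672, 565, 475
The 2 values of 712 occupy positions 4–5 → average rank (4+5)/2 = 4.5.
Ivy has value 712 mm → rank 4.5.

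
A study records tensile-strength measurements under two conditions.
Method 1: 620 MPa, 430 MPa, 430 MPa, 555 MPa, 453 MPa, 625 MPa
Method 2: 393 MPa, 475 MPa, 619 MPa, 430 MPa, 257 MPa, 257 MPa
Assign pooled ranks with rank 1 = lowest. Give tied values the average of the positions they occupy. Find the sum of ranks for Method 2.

29

Sorted (ascending): 257, 257, 393, 430, 430, 430, 453, 475, 555, 619, 620, 625
The 2 values of 257 occupy positions 1–2 → average rank (1+2)/2 = 1.5.
The 3 values of 430 occupy positions 4–6 → average rank 5.
Method 2 values → pooled ranks: 393→3, 475→8, 619→10, 430→5, 257→1.5, 257→1.5
Rank sum = 3 + 8 + 10 + 5 + 1.5 + 1.5 = 29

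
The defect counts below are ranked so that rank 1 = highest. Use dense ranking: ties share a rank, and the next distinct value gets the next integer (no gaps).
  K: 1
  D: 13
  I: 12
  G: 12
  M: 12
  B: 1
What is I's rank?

2

Sorted (descending): 13, 12, 12, 12, 1, 1
The 3 values of 12 share dense rank 2.
The 2 values of 1 share dense rank 3.
Remaining distinct values take the next consecutive integers.
I has value 12 → rank 2.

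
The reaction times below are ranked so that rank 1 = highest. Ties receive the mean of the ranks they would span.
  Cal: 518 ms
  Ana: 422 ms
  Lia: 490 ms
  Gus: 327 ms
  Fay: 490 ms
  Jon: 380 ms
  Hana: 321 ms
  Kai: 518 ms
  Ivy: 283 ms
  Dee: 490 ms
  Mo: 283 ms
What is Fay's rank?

4

Sorted (descending): 518, 518, 490, 490, 490, 422, 380, 327, 321, 283, 283
The 2 values of 518 occupy positions 1–2 → average rank (1+2)/2 = 1.5.
The 3 values of 490 occupy positions 3–5 → average rank 4.
The 2 values of 283 occupy positions 10–11 → average rank (10+11)/2 = 10.5.
Fay has value 490 ms → rank 4.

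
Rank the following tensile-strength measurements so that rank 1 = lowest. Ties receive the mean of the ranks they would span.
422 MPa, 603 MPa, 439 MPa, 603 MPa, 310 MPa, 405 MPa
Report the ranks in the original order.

3, 5.5, 4, 5.5, 1, 2

Sorted (ascending): 310, 405, 422, 439, 603, 603
The 2 values of 603 occupy positions 5–6 → average rank (5+6)/2 = 5.5.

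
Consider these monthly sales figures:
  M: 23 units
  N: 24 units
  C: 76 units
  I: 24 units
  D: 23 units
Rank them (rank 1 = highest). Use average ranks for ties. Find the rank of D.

Sorted (descending): 76, 24, 24, 23, 23
The 2 values of 24 occupy positions 2–3 → average rank (2+3)/2 = 2.5.
The 2 values of 23 occupy positions 4–5 → average rank (4+5)/2 = 4.5.
D has value 23 units → rank 4.5.

4.5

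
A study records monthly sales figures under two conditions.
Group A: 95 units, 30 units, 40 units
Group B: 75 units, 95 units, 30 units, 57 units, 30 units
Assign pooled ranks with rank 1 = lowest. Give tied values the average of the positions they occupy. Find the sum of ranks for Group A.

Sorted (ascending): 30, 30, 30, 40, 57, 75, 95, 95
The 3 values of 30 occupy positions 1–3 → average rank 2.
The 2 values of 95 occupy positions 7–8 → average rank (7+8)/2 = 7.5.
Group A values → pooled ranks: 95→7.5, 30→2, 40→4
Rank sum = 7.5 + 2 + 4 = 13.5

13.5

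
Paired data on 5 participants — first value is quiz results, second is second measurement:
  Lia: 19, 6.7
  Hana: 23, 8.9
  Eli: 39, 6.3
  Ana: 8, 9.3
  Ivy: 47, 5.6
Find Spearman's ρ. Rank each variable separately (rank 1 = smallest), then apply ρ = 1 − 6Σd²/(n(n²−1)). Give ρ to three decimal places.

Ranks of variable 1: 2, 3, 4, 1, 5
Ranks of variable 2: 3, 4, 2, 5, 1
d = r₁ − r₂: -1, -1, 2, -4, 4
d²: 1, 1, 4, 16, 16; Σd² = 38
ρ = 1 − 6·38/(5·24) = 1 − 228/120 = -0.900

-0.900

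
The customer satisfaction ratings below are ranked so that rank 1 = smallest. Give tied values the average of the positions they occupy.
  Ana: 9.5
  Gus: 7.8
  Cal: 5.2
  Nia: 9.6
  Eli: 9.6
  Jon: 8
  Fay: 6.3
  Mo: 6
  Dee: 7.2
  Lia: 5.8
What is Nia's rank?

Sorted (ascending): 5.2, 5.8, 6, 6.3, 7.2, 7.8, 8, 9.5, 9.6, 9.6
The 2 values of 9.6 occupy positions 9–10 → average rank (9+10)/2 = 9.5.
Nia has value 9.6 → rank 9.5.

9.5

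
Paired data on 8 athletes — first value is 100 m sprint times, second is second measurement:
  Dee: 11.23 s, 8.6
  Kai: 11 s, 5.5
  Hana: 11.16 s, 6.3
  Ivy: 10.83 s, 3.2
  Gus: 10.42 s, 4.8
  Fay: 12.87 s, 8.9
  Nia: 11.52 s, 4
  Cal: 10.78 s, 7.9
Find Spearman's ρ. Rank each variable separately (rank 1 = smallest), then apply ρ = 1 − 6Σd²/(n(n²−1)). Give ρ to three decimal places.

0.405

Ranks of variable 1: 6, 4, 5, 3, 1, 8, 7, 2
Ranks of variable 2: 7, 4, 5, 1, 3, 8, 2, 6
d = r₁ − r₂: -1, 0, 0, 2, -2, 0, 5, -4
d²: 1, 0, 0, 4, 4, 0, 25, 16; Σd² = 50
ρ = 1 − 6·50/(8·63) = 1 − 300/504 = 0.405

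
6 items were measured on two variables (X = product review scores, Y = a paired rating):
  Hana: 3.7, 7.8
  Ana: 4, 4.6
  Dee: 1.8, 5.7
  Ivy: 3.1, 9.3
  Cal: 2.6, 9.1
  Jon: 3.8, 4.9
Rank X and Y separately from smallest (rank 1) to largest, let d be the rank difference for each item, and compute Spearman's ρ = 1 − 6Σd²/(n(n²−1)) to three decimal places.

Ranks of variable 1: 4, 6, 1, 3, 2, 5
Ranks of variable 2: 4, 1, 3, 6, 5, 2
d = r₁ − r₂: 0, 5, -2, -3, -3, 3
d²: 0, 25, 4, 9, 9, 9; Σd² = 56
ρ = 1 − 6·56/(6·35) = 1 − 336/210 = -0.600

-0.600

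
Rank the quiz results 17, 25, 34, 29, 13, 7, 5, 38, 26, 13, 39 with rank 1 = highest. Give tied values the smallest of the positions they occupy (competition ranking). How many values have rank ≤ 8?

9

Sorted (descending): 39, 38, 34, 29, 26, 25, 17, 13, 13, 7, 5
The 2 values of 13 occupy positions 8–9 → each gets rank 8.
Ranks ≤ 8: {1, 2, 3, 4, 5, 6, 7, 8, 8} → 9 values.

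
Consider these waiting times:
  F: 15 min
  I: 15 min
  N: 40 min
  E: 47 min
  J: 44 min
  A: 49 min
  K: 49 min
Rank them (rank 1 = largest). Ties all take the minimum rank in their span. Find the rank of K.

Sorted (descending): 49, 49, 47, 44, 40, 15, 15
The 2 values of 49 occupy positions 1–2 → each gets rank 1.
The 2 values of 15 occupy positions 6–7 → each gets rank 6.
K has value 49 min → rank 1.

1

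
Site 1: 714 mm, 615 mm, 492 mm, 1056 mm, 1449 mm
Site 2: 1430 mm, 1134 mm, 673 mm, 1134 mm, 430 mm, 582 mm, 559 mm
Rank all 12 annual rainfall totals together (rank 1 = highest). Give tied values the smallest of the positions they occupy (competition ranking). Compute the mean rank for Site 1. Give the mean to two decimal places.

6.20

Sorted (descending): 1449, 1430, 1134, 1134, 1056, 714, 673, 615, 582, 559, 492, 430
The 2 values of 1134 occupy positions 3–4 → each gets rank 3.
Site 1 values → pooled ranks: 714→6, 615→8, 492→11, 1056→5, 1449→1
Mean rank = (6 + 8 + 11 + 5 + 1) / 5 = 6.20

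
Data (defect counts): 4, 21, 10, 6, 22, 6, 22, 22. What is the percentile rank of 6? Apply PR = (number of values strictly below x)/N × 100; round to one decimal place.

12.5

N = 8.
Strictly below 6: 1. Equal to 6: 2.
PR = 1/8 × 100 = 12.5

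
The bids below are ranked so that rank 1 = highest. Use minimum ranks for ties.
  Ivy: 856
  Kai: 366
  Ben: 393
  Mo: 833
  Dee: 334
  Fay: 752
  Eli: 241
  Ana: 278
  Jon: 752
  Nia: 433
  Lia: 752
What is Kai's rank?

8

Sorted (descending): 856, 833, 752, 752, 752, 433, 393, 366, 334, 278, 241
The 3 values of 752 occupy positions 3–5 → each gets rank 3.
Kai has value 366 → rank 8.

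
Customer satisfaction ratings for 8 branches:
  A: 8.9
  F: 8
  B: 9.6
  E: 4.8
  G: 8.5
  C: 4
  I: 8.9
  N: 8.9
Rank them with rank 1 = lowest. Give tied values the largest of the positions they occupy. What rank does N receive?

7

Sorted (ascending): 4, 4.8, 8, 8.5, 8.9, 8.9, 8.9, 9.6
The 3 values of 8.9 occupy positions 5–7 → each gets rank 7.
N has value 8.9 → rank 7.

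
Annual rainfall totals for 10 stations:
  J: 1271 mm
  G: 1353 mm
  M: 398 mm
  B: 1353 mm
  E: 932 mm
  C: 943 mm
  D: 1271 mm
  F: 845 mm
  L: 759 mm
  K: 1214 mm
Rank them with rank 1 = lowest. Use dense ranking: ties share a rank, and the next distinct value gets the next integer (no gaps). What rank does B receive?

Sorted (ascending): 398, 759, 845, 932, 943, 1214, 1271, 1271, 1353, 1353
The 2 values of 1271 share dense rank 7.
The 2 values of 1353 share dense rank 8.
Remaining distinct values take the next consecutive integers.
B has value 1353 mm → rank 8.

8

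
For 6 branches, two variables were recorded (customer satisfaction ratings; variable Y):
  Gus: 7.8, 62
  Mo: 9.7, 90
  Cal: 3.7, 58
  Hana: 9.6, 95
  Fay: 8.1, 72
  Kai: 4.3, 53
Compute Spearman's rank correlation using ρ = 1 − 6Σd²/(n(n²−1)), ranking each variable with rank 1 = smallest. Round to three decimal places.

0.886

Ranks of variable 1: 3, 6, 1, 5, 4, 2
Ranks of variable 2: 3, 5, 2, 6, 4, 1
d = r₁ − r₂: 0, 1, -1, -1, 0, 1
d²: 0, 1, 1, 1, 0, 1; Σd² = 4
ρ = 1 − 6·4/(6·35) = 1 − 24/210 = 0.886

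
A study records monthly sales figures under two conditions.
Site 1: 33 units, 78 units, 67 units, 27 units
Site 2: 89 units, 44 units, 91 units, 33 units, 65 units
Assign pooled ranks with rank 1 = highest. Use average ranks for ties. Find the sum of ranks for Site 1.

Sorted (descending): 91, 89, 78, 67, 65, 44, 33, 33, 27
The 2 values of 33 occupy positions 7–8 → average rank (7+8)/2 = 7.5.
Site 1 values → pooled ranks: 33→7.5, 78→3, 67→4, 27→9
Rank sum = 7.5 + 3 + 4 + 9 = 23.5

23.5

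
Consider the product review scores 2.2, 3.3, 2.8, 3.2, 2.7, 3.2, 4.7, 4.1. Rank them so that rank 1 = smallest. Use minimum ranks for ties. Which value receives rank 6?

Sorted (ascending): 2.2, 2.7, 2.8, 3.2, 3.2, 3.3, 4.1, 4.7
The 2 values of 3.2 occupy positions 4–5 → each gets rank 4.
Rank 6 → value 3.3.

3.3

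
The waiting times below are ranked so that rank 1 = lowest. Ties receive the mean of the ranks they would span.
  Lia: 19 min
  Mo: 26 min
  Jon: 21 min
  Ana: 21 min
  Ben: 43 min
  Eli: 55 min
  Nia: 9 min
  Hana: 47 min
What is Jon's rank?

3.5

Sorted (ascending): 9, 19, 21, 21, 26, 43, 47, 55
The 2 values of 21 occupy positions 3–4 → average rank (3+4)/2 = 3.5.
Jon has value 21 min → rank 3.5.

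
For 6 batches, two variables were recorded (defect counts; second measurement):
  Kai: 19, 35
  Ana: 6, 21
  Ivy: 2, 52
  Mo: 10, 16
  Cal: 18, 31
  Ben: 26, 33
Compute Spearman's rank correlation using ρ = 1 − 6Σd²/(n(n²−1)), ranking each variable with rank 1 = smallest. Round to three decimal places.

Ranks of variable 1: 5, 2, 1, 3, 4, 6
Ranks of variable 2: 5, 2, 6, 1, 3, 4
d = r₁ − r₂: 0, 0, -5, 2, 1, 2
d²: 0, 0, 25, 4, 1, 4; Σd² = 34
ρ = 1 − 6·34/(6·35) = 1 − 204/210 = 0.029

0.029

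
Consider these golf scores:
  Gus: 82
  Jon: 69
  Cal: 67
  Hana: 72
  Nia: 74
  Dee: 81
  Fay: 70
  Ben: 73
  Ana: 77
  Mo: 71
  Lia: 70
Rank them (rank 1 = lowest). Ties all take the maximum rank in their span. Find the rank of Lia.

4

Sorted (ascending): 67, 69, 70, 70, 71, 72, 73, 74, 77, 81, 82
The 2 values of 70 occupy positions 3–4 → each gets rank 4.
Lia has value 70 → rank 4.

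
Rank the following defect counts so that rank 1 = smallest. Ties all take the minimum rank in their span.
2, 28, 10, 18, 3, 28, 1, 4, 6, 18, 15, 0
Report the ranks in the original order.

Sorted (ascending): 0, 1, 2, 3, 4, 6, 10, 15, 18, 18, 28, 28
The 2 values of 18 occupy positions 9–10 → each gets rank 9.
The 2 values of 28 occupy positions 11–12 → each gets rank 11.

3, 11, 7, 9, 4, 11, 2, 5, 6, 9, 8, 1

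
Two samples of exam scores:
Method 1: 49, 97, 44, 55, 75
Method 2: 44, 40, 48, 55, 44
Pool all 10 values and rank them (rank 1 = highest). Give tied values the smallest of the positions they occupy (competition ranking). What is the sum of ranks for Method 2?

33

Sorted (descending): 97, 75, 55, 55, 49, 48, 44, 44, 44, 40
The 2 values of 55 occupy positions 3–4 → each gets rank 3.
The 3 values of 44 occupy positions 7–9 → each gets rank 7.
Method 2 values → pooled ranks: 44→7, 40→10, 48→6, 55→3, 44→7
Rank sum = 7 + 10 + 6 + 3 + 7 = 33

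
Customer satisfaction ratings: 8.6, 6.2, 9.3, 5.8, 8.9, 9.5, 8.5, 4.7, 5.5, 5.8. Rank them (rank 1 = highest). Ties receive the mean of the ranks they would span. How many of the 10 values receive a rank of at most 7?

Sorted (descending): 9.5, 9.3, 8.9, 8.6, 8.5, 6.2, 5.8, 5.8, 5.5, 4.7
The 2 values of 5.8 occupy positions 7–8 → average rank (7+8)/2 = 7.5.
Ranks ≤ 7: {1, 2, 3, 4, 5, 6} → 6 values.

6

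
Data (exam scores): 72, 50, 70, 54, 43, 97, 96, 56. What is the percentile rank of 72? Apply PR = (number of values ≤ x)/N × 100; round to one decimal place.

N = 8.
Strictly below 72: 5. Equal to 72: 1.
PR = 6/8 × 100 = 75.0

75.0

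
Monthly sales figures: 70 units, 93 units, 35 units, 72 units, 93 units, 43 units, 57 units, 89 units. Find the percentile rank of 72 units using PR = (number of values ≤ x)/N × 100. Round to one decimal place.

N = 8.
Strictly below 72: 4. Equal to 72: 1.
PR = 5/8 × 100 = 62.5

62.5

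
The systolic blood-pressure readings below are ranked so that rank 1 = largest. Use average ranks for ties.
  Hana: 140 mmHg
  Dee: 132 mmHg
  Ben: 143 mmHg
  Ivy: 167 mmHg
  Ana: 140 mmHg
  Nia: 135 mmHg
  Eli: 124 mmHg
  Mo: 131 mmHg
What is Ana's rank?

Sorted (descending): 167, 143, 140, 140, 135, 132, 131, 124
The 2 values of 140 occupy positions 3–4 → average rank (3+4)/2 = 3.5.
Ana has value 140 mmHg → rank 3.5.

3.5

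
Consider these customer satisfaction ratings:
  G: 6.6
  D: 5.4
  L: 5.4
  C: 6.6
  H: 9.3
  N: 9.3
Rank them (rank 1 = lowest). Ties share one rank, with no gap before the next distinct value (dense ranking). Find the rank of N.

Sorted (ascending): 5.4, 5.4, 6.6, 6.6, 9.3, 9.3
The 2 values of 5.4 share dense rank 1.
The 2 values of 6.6 share dense rank 2.
The 2 values of 9.3 share dense rank 3.
N has value 9.3 → rank 3.

3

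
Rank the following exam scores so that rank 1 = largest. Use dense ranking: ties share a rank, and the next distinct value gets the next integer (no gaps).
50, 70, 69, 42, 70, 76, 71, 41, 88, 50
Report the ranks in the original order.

6, 4, 5, 7, 4, 2, 3, 8, 1, 6

Sorted (descending): 88, 76, 71, 70, 70, 69, 50, 50, 42, 41
The 2 values of 70 share dense rank 4.
The 2 values of 50 share dense rank 6.
Remaining distinct values take the next consecutive integers.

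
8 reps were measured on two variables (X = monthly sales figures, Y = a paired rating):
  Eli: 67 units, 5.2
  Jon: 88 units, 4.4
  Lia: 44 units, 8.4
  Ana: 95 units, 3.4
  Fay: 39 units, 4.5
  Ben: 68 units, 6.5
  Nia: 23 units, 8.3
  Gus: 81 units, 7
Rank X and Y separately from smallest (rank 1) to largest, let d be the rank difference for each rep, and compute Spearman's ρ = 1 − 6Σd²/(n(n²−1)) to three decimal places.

Ranks of variable 1: 4, 7, 3, 8, 2, 5, 1, 6
Ranks of variable 2: 4, 2, 8, 1, 3, 5, 7, 6
d = r₁ − r₂: 0, 5, -5, 7, -1, 0, -6, 0
d²: 0, 25, 25, 49, 1, 0, 36, 0; Σd² = 136
ρ = 1 − 6·136/(8·63) = 1 − 816/504 = -0.619

-0.619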